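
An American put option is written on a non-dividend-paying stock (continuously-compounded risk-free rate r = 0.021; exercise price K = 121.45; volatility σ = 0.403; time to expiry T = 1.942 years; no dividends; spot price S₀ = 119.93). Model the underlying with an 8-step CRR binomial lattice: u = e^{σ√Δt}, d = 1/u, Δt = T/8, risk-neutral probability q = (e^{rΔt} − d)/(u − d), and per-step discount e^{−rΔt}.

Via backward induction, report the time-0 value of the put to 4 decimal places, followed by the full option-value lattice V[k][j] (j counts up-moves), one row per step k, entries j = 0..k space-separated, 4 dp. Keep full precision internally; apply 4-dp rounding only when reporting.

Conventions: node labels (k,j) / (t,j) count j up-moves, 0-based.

Δt=0.24275  u=1.21964  d=0.81991  q=0.46331  discount=0.99492
step 8 (expiry): payoffs max(K−S,0) = 96.9554 85.0136 67.2500 40.8261 1.5200 0.0000 0.0000 0.0000 0.0000
k=7: (k=7,j=0): S=29.8747, K−S=91.5753, hold=90.9578 ⇒ V=91.5753 exercise | (k=7,j=1): S=44.4393, K−S=77.0107, hold=76.3931 ⇒ V=77.0107 exercise | (k=7,j=2): S=66.1046, K−S=55.3454, hold=54.7279 ⇒ V=55.3454 exercise | (k=7,j=3): S=98.3322, K−S=23.1178, hold=22.5003 ⇒ V=23.1178 exercise | (k=7,j=4): S=146.2716, K−S=0.0000, hold=0.8116 ⇒ V=0.8116 continue | (k=7,j=5): S=217.5826, K−S=0.0000, hold=0.0000 ⇒ V=0.0000 continue | (k=7,j=6): S=323.6595, K−S=0.0000, hold=0.0000 ⇒ V=0.0000 continue | (k=7,j=7): S=481.4515, K−S=0.0000, hold=0.0000 ⇒ V=0.0000 continue
k=6: (k=6,j=0): S=36.4364, K−S=85.0136, hold=84.3961 ⇒ V=85.0136 exercise | (k=6,j=1): S=54.2000, K−S=67.2500, hold=66.6324 ⇒ V=67.2500 exercise | (k=6,j=2): S=80.6239, K−S=40.8261, hold=40.2086 ⇒ V=40.8261 exercise | (k=6,j=3): S=119.9300, K−S=1.5200, hold=12.7182 ⇒ V=12.7182 continue | (k=6,j=4): S=178.3988, K−S=0.0000, hold=0.4334 ⇒ V=0.4334 continue | (k=6,j=5): S=265.3727, K−S=0.0000, hold=0.0000 ⇒ V=0.0000 continue | (k=6,j=6): S=394.7485, K−S=0.0000, hold=0.0000 ⇒ V=0.0000 continue
k=5: (k=5,j=0): S=44.4393, K−S=77.0107, hold=76.3931 ⇒ V=77.0107 exercise | (k=5,j=1): S=66.1046, K−S=55.3454, hold=54.7279 ⇒ V=55.3454 exercise | (k=5,j=2): S=98.3322, K−S=23.1178, hold=27.6621 ⇒ V=27.6621 continue | (k=5,j=3): S=146.2716, K−S=0.0000, hold=6.9908 ⇒ V=6.9908 continue | (k=5,j=4): S=217.5826, K−S=0.0000, hold=0.2314 ⇒ V=0.2314 continue | (k=5,j=5): S=323.6595, K−S=0.0000, hold=0.0000 ⇒ V=0.0000 continue
k=4: (k=4,j=0): S=54.2000, K−S=67.2500, hold=66.6324 ⇒ V=67.2500 exercise | (k=4,j=1): S=80.6239, K−S=40.8261, hold=42.3033 ⇒ V=42.3033 continue | (k=4,j=2): S=119.9300, K−S=1.5200, hold=17.9929 ⇒ V=17.9929 continue | (k=4,j=3): S=178.3988, K−S=0.0000, hold=3.8395 ⇒ V=3.8395 continue | (k=4,j=4): S=265.3727, K−S=0.0000, hold=0.1236 ⇒ V=0.1236 continue
k=3: (k=3,j=0): S=66.1046, K−S=55.3454, hold=55.4088 ⇒ V=55.4088 continue | (k=3,j=1): S=98.3322, K−S=23.1178, hold=30.8822 ⇒ V=30.8822 continue | (k=3,j=2): S=146.2716, K−S=0.0000, hold=11.3774 ⇒ V=11.3774 continue | (k=3,j=3): S=217.5826, K−S=0.0000, hold=2.1071 ⇒ V=2.1071 continue
k=2: (k=2,j=0): S=80.6239, K−S=40.8261, hold=43.8215 ⇒ V=43.8215 continue | (k=2,j=1): S=119.9300, K−S=1.5200, hold=21.7344 ⇒ V=21.7344 continue | (k=2,j=2): S=178.3988, K−S=0.0000, hold=7.0464 ⇒ V=7.0464 continue
k=1: (k=1,j=0): S=98.3322, K−S=23.1178, hold=33.4175 ⇒ V=33.4175 continue | (k=1,j=1): S=146.2716, K−S=0.0000, hold=14.8534 ⇒ V=14.8534 continue
k=0: (k=0,j=0): S=119.9300, K−S=1.5200, hold=24.6904 ⇒ V=24.6904 continue

price = 24.6904
tree:
24.6904
33.4175 14.8534
43.8215 21.7344 7.0464
55.4088 30.8822 11.3774 2.1071
67.2500 42.3033 17.9929 3.8395 0.1236
77.0107 55.3454 27.6621 6.9908 0.2314 0.0000
85.0136 67.2500 40.8261 12.7182 0.4334 0.0000 0.0000
91.5753 77.0107 55.3454 23.1178 0.8116 0.0000 0.0000 0.0000
96.9554 85.0136 67.2500 40.8261 1.5200 0.0000 0.0000 0.0000 0.0000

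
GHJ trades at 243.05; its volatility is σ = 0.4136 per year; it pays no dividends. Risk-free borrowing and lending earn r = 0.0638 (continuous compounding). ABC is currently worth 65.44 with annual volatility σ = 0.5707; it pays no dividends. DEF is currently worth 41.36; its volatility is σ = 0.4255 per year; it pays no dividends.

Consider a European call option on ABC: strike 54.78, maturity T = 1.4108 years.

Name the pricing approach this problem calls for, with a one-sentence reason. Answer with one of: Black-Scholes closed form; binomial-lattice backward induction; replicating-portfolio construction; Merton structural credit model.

framework: Black-Scholes closed form

Key observation: the strike-54.78 call on ABC is European-exercise on a continuously-modelled lognormal underlying, so its value is a single closed-form evaluation.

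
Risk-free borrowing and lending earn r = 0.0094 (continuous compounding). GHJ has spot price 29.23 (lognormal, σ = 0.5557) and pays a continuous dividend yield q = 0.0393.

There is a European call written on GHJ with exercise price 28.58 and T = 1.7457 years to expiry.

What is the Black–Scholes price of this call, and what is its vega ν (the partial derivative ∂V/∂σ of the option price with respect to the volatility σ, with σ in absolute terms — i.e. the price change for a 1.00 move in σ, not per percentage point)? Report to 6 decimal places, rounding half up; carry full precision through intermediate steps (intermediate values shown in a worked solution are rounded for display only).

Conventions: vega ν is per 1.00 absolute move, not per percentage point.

σ√T = 0.5557·√1.7457 = 0.734218
d₁ = (ln(S/K) + (r−q+σ²/2)T) / (σ√T) = (ln(29.23/28.58) + (0.0094−0.0393+0.5557²/2)·1.7457) / 0.734218 = (0.022488 + 0.217342) / 0.734218 = 0.326647
d₂ = d₁ − σ√T = 0.326647 − 0.734218 = -0.407571
e^{−rT} = 0.983724
e^{−qT} = 0.933694
N(d₁) = 0.628033,  N(d₂) = 0.341794
Call price V = S·e^{−qT}·N(d₁) − K·e^{−rT}·N(d₂) = 17.140195 − 9.609491 = 7.530705
φ(d₁) = (1/√(2π))·e^{−d₁²/2} = 0.378217
ν = S·e^{−qT}·φ(d₁)·√T = 13.638269

price = 7.530705
ν = 13.638269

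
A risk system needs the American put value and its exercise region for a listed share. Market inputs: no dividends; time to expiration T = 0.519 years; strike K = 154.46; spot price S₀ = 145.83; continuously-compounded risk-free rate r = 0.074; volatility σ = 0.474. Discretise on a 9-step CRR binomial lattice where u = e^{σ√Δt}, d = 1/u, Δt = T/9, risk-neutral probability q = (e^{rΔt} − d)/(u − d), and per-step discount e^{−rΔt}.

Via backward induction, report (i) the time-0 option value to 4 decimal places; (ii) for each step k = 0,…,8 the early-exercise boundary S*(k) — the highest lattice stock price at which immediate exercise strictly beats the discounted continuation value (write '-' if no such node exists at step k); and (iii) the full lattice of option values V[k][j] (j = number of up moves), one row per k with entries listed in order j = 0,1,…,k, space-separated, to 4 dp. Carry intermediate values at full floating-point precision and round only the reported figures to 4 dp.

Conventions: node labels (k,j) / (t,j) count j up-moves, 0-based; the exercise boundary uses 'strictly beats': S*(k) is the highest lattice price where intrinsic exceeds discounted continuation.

params: Δt=0.05767 u=1.12056 d=0.89241 q=0.49032 e^(-rΔt)=0.99574
t_9 payoffs: 102.1070 88.7231 71.9176 50.8158 24.3194 0.0000 0.0000 0.0000 0.0000 0.0000
t_8: node(8,0) S=58.6645 payoff=95.7955 vs cont=95.1378 → 95.7955 [stop]  node(8,1) S=73.6620 payoff=80.7980 vs cont=80.1403 → 80.7980 [stop]  node(8,2) S=92.4935 payoff=61.9665 vs cont=61.3088 → 61.9665 [stop]  node(8,3) S=116.1393 payoff=38.3207 vs cont=37.6630 → 38.3207 [stop]  node(8,4) S=145.8300 payoff=8.6300 vs cont=12.3423 → 12.3423 [wait]  node(8,5) S=183.1111 payoff=0.0000 vs cont=0.0000 → 0.0000 [wait]  node(8,6) S=229.9231 payoff=0.0000 vs cont=0.0000 → 0.0000 [wait]  node(8,7) S=288.7024 payoff=0.0000 vs cont=0.0000 → 0.0000 [wait]  node(8,8) S=362.5086 payoff=0.0000 vs cont=0.0000 → 0.0000 [wait]  ⇒ S*(8)=116.1393
t_7: node(7,0) S=65.7369 payoff=88.7231 vs cont=88.0653 → 88.7231 [stop]  node(7,1) S=82.5424 payoff=71.9176 vs cont=71.2598 → 71.9176 [stop]  node(7,2) S=103.6442 payoff=50.8158 vs cont=50.1580 → 50.8158 [stop]  node(7,3) S=130.1406 payoff=24.3194 vs cont=25.4741 → 25.4741 [wait]  node(7,4) S=163.4108 payoff=0.0000 vs cont=6.2639 → 6.2639 [wait]  node(7,5) S=205.1864 payoff=0.0000 vs cont=0.0000 → 0.0000 [wait]  node(7,6) S=257.6419 payoff=0.0000 vs cont=0.0000 → 0.0000 [wait]  node(7,7) S=323.5075 payoff=0.0000 vs cont=0.0000 → 0.0000 [wait]  ⇒ S*(7)=103.6442
t_6: node(6,0) S=73.6620 payoff=80.7980 vs cont=80.1403 → 80.7980 [stop]  node(6,1) S=92.4935 payoff=61.9665 vs cont=61.3088 → 61.9665 [stop]  node(6,2) S=116.1393 payoff=38.3207 vs cont=38.2268 → 38.3207 [stop]  node(6,3) S=145.8300 payoff=8.6300 vs cont=15.9866 → 15.9866 [wait]  node(6,4) S=183.1111 payoff=0.0000 vs cont=3.1790 → 3.1790 [wait]  node(6,5) S=229.9231 payoff=0.0000 vs cont=0.0000 → 0.0000 [wait]  node(6,6) S=288.7024 payoff=0.0000 vs cont=0.0000 → 0.0000 [wait]  ⇒ S*(6)=116.1393
t_5: node(5,0) S=82.5424 payoff=71.9176 vs cont=71.2598 → 71.9176 [stop]  node(5,1) S=103.6442 payoff=50.8158 vs cont=50.1580 → 50.8158 [stop]  node(5,2) S=130.1406 payoff=24.3194 vs cont=27.2533 → 27.2533 [wait]  node(5,3) S=163.4108 payoff=0.0000 vs cont=9.6655 → 9.6655 [wait]  node(5,4) S=205.1864 payoff=0.0000 vs cont=1.6134 → 1.6134 [wait]  node(5,5) S=257.6419 payoff=0.0000 vs cont=0.0000 → 0.0000 [wait]  ⇒ S*(5)=103.6442
t_4: node(4,0) S=92.4935 payoff=61.9665 vs cont=61.3088 → 61.9665 [stop]  node(4,1) S=116.1393 payoff=38.3207 vs cont=39.0955 → 39.0955 [wait]  node(4,2) S=145.8300 payoff=8.6300 vs cont=18.5503 → 18.5503 [wait]  node(4,3) S=183.1111 payoff=0.0000 vs cont=5.6930 → 5.6930 [wait]  node(4,4) S=229.9231 payoff=0.0000 vs cont=0.8188 → 0.8188 [wait]  ⇒ S*(4)=92.4935
t_3: node(3,0) S=103.6442 payoff=50.8158 vs cont=50.5363 → 50.8158 [stop]  node(3,1) S=130.1406 payoff=24.3194 vs cont=28.8982 → 28.8982 [wait]  node(3,2) S=163.4108 payoff=0.0000 vs cont=12.1940 → 12.1940 [wait]  node(3,3) S=205.1864 payoff=0.0000 vs cont=3.2890 → 3.2890 [wait]  ⇒ S*(3)=103.6442
t_2: node(2,0) S=116.1393 payoff=38.3207 vs cont=39.8986 → 39.8986 [wait]  node(2,1) S=145.8300 payoff=8.6300 vs cont=20.6197 → 20.6197 [wait]  node(2,2) S=183.1111 payoff=0.0000 vs cont=7.7944 → 7.7944 [wait]  ⇒ S*(2)=-
t_1: node(1,0) S=130.1406 payoff=24.3194 vs cont=30.3161 → 30.3161 [wait]  node(1,1) S=163.4108 payoff=0.0000 vs cont=14.2702 → 14.2702 [wait]  ⇒ S*(1)=-
t_0: node(0,0) S=145.8300 payoff=8.6300 vs cont=22.3529 → 22.3529 [wait]  ⇒ S*(0)=-

price = 22.3529
boundary = - - - 103.6442 92.4935 103.6442 116.1393 103.6442 116.1393
tree:
22.3529
30.3161 14.2702
39.8986 20.6197 7.7944
50.8158 28.8982 12.1940 3.2890
61.9665 39.0955 18.5503 5.6930 0.8188
71.9176 50.8158 27.2533 9.6655 1.6134 0.0000
80.7980 61.9665 38.3207 15.9866 3.1790 0.0000 0.0000
88.7231 71.9176 50.8158 25.4741 6.2639 0.0000 0.0000 0.0000
95.7955 80.7980 61.9665 38.3207 12.3423 0.0000 0.0000 0.0000 0.0000
102.1070 88.7231 71.9176 50.8158 24.3194 0.0000 0.0000 0.0000 0.0000 0.0000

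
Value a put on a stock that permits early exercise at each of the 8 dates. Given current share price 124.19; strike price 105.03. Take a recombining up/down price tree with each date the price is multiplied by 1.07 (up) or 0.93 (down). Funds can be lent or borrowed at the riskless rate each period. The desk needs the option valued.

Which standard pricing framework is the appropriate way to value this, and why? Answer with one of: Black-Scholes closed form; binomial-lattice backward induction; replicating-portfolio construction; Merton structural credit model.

framework: binomial-lattice backward induction

Key observation: the exercise right at every one of the 8 steps is what matters: each node needs max(105.03 − S, continuation), which only the stepwise tree valuation starting from spot 124.19 delivers.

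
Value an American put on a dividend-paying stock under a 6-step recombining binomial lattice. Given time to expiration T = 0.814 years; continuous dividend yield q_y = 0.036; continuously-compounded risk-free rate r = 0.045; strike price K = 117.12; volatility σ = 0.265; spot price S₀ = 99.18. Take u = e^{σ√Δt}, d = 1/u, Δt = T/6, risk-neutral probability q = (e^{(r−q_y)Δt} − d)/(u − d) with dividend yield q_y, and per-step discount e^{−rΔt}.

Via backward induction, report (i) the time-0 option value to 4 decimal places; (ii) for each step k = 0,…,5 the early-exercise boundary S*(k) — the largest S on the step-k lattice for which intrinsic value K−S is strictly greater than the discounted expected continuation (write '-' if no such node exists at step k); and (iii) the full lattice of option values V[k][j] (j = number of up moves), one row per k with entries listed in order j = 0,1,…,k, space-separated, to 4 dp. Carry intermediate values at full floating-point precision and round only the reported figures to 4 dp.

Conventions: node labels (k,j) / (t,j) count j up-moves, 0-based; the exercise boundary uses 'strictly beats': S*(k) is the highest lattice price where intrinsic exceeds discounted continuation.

price = 20.7597
boundary = - - 81.5912 89.9568 81.5912 89.9568
tree:
20.7597
27.6939 13.5674
35.5288 19.6213 7.2302
43.1164 27.1632 11.7611 2.4502
49.9983 35.5288 18.4133 4.7578 0.0000
56.2403 43.1164 27.1632 9.2387 0.0000 0.0000
61.9018 49.9983 35.5288 17.9400 0.0000 0.0000 0.0000

Δt=0.13567  u=1.10253  d=0.90700  q=0.48187  discount=0.99391
step 6 (expiry): payoffs max(K−S,0) = 61.9018 49.9983 35.5288 17.9400 0.0000 0.0000 0.0000
step 5: (k=5,j=0): S=60.8797, K−S=56.2403, hold=55.8241 ⇒ V=56.2403 exercise | (k=5,j=1): S=74.0036, K−S=43.1164, hold=42.7641 ⇒ V=43.1164 exercise | (k=5,j=2): S=89.9568, K−S=27.1632, hold=26.8887 ⇒ V=27.1632 exercise | (k=5,j=3): S=109.3489, K−S=7.7711, hold=9.2387 ⇒ V=9.2387 continue | (k=5,j=4): S=132.9215, K−S=0.0000, hold=0.0000 ⇒ V=0.0000 continue | (k=5,j=5): S=161.5756, K−S=0.0000, hold=0.0000 ⇒ V=0.0000 continue  boundary S*=89.9568
step 4: (k=4,j=0): S=67.1217, K−S=49.9983, hold=49.6125 ⇒ V=49.9983 exercise | (k=4,j=1): S=81.5912, K−S=35.5288, hold=35.2135 ⇒ V=35.5288 exercise | (k=4,j=2): S=99.1800, K−S=17.9400, hold=18.4133 ⇒ V=18.4133 continue | (k=4,j=3): S=120.5604, K−S=0.0000, hold=4.7578 ⇒ V=4.7578 continue | (k=4,j=4): S=146.5499, K−S=0.0000, hold=0.0000 ⇒ V=0.0000 continue  boundary S*=81.5912
step 3: (k=3,j=0): S=74.0036, K−S=43.1164, hold=42.7641 ⇒ V=43.1164 exercise | (k=3,j=1): S=89.9568, K−S=27.1632, hold=27.1154 ⇒ V=27.1632 exercise | (k=3,j=2): S=109.3489, K−S=7.7711, hold=11.7611 ⇒ V=11.7611 continue | (k=3,j=3): S=132.9215, K−S=0.0000, hold=2.4502 ⇒ V=2.4502 continue  boundary S*=89.9568
step 2: (k=2,j=0): S=81.5912, K−S=35.5288, hold=35.2135 ⇒ V=35.5288 exercise | (k=2,j=1): S=99.1800, K−S=17.9400, hold=19.6213 ⇒ V=19.6213 continue | (k=2,j=2): S=120.5604, K−S=0.0000, hold=7.2302 ⇒ V=7.2302 continue  boundary S*=81.5912
step 1: (k=1,j=0): S=89.9568, K−S=27.1632, hold=27.6939 ⇒ V=27.6939 continue | (k=1,j=1): S=109.3489, K−S=7.7711, hold=13.5674 ⇒ V=13.5674 continue  boundary S*=-
step 0: (k=0,j=0): S=99.1800, K−S=17.9400, hold=20.7597 ⇒ V=20.7597 continue  boundary S*=-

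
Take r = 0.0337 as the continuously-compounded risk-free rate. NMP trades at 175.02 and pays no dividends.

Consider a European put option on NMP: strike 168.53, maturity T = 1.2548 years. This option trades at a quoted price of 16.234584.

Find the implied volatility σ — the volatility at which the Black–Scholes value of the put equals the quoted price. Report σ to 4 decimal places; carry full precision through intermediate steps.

At σ = 0.2984 the Black–Scholes value reproduces the quote:
σ√T = 0.2984·√1.2548 = 0.334261
d₁ = (ln(S/K) + (r+σ²/2)T) / (σ√T) = (ln(175.02/168.53) + (0.0337+0.2984²/2)·1.2548) / 0.334261 = (0.037786 + 0.098152) / 0.334261 = 0.406683
d₂ = d₁ − σ√T = 0.406683 − 0.334261 = 0.072422
e^{−rT} = 0.958595
N(−d₁) = 0.342120,  N(−d₂) = 0.471133
V = K·e^{−rT}·N(−d₂) − S·N(−d₁) = 76.112468 − 59.877884 = 16.234584 (the observed quote) — the price is monotone increasing in volatility, hence this σ is the only solution

sigma = 0.2984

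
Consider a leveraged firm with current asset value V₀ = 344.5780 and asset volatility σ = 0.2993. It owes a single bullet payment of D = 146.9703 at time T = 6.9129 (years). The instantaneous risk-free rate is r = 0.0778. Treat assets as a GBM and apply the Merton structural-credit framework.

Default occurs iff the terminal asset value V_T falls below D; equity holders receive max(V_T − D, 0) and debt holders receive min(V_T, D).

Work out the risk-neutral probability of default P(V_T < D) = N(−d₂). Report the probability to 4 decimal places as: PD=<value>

With assets at 344.5780 and a single debt payment of 146.9703 at 6.9129 years:
d₁ = [ln(V₀/D) + (r + σ²/2)T] / (σ√T)
   = [ln(344.5780/146.9703) + (0.0778 + 0.5·0.2993²)·6.9129] / (0.2993·√6.9129)
   = [0.852090 + 0.847454] / 0.786931 = 2.159711
d₂ = d₁ − σ√T = 2.159711 − 0.786931 = 1.372779
risk-neutral PD = N(−d₂) = N(-1.372779) = 0.084910

PD=0.0849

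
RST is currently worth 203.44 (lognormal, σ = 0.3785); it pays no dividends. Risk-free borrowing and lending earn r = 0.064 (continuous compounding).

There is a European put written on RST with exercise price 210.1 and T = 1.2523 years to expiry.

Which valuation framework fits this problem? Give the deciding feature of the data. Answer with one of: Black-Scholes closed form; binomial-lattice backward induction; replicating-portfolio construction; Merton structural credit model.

framework: Black-Scholes closed form

Key observation: a European-exercise option on RST struck at 210.1 — a GBM underlying with constant parameters — admits an analytic price: the data contain no early exercise, no discrete tree, no debt structure.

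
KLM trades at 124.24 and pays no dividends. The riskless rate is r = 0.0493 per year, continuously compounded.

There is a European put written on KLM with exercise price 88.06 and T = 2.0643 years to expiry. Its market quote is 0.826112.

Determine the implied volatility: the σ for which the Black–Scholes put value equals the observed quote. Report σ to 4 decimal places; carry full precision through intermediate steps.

At σ = 0.2051 the Black–Scholes value reproduces the quote:
σ√T = 0.2051·√2.0643 = 0.294681
d₁ = (ln(S/K) + (r+σ²/2)T) / (σ√T) = (ln(124.24/88.06) + (0.0493+0.2051²/2)·2.0643) / 0.294681 = (0.344197 + 0.145188) / 0.294681 = 1.660729
d₂ = d₁ − σ√T = 1.660729 − 0.294681 = 1.366048
e^{−rT} = 0.903237
N(−d₁) = 0.048384,  N(−d₂) = 0.085962
V = K·e^{−rT}·N(−d₂) − S·N(−d₁) = 6.837334 − 6.011221 = 0.826112 (equal to the quote); since ∂V/∂σ > 0 for all σ, the implied volatility is unique

sigma = 0.2051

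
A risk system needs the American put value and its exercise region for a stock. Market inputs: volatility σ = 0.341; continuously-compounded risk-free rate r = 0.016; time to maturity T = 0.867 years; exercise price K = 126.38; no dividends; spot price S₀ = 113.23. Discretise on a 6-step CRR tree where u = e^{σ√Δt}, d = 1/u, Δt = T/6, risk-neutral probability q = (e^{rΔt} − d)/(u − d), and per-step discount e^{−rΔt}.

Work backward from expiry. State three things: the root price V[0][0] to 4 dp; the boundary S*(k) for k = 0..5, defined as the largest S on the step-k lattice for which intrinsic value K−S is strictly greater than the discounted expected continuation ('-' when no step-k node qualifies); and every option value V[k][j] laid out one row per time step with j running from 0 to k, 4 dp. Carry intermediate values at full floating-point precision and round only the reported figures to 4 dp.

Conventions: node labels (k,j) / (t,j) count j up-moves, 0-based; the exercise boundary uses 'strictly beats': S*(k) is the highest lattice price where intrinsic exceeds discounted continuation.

Δt=0.14450  u=1.13840  d=0.87842  q=0.47654  discount=0.99769
step 6 (expiry): payoffs max(K−S,0) = 74.3577 58.9613 39.0083 13.1500 0.0000 0.0000 0.0000
step 5: (k=5,j=0): S=59.2222, K−S=67.1578, hold=66.8659 ⇒ V=67.1578 exercise | (k=5,j=1): S=76.7495, K−S=49.6305, hold=49.3387 ⇒ V=49.6305 exercise | (k=5,j=2): S=99.4641, K−S=26.9159, hold=26.6241 ⇒ V=26.9159 exercise | (k=5,j=3): S=128.9012, K−S=0.0000, hold=6.8676 ⇒ V=6.8676 continue | (k=5,j=4): S=167.0504, K−S=0.0000, hold=0.0000 ⇒ V=0.0000 continue | (k=5,j=5): S=216.4902, K−S=0.0000, hold=0.0000 ⇒ V=0.0000 continue  boundary S*=99.4641
step 4: (k=4,j=0): S=67.4187, K−S=58.9613, hold=58.6695 ⇒ V=58.9613 exercise | (k=4,j=1): S=87.3717, K−S=39.0083, hold=38.7164 ⇒ V=39.0083 exercise | (k=4,j=2): S=113.2300, K−S=13.1500, hold=17.3219 ⇒ V=17.3219 continue | (k=4,j=3): S=146.7413, K−S=0.0000, hold=3.5866 ⇒ V=3.5866 continue | (k=4,j=4): S=190.1704, K−S=0.0000, hold=0.0000 ⇒ V=0.0000 continue  boundary S*=87.3717
step 3: (k=3,j=0): S=76.7495, K−S=49.6305, hold=49.3387 ⇒ V=49.6305 exercise | (k=3,j=1): S=99.4641, K−S=26.9159, hold=28.6076 ⇒ V=28.6076 continue | (k=3,j=2): S=128.9012, K−S=0.0000, hold=10.7516 ⇒ V=10.7516 continue | (k=3,j=3): S=167.0504, K−S=0.0000, hold=1.8731 ⇒ V=1.8731 continue  boundary S*=76.7495
step 2: (k=2,j=0): S=87.3717, K−S=39.0083, hold=39.5207 ⇒ V=39.5207 continue | (k=2,j=1): S=113.2300, K−S=13.1500, hold=20.0520 ⇒ V=20.0520 continue | (k=2,j=2): S=146.7413, K−S=0.0000, hold=6.5055 ⇒ V=6.5055 continue  boundary S*=-
step 1: (k=1,j=0): S=99.4641, K−S=26.9159, hold=30.1732 ⇒ V=30.1732 continue | (k=1,j=1): S=128.9012, K−S=0.0000, hold=13.5652 ⇒ V=13.5652 continue  boundary S*=-
step 0: (k=0,j=0): S=113.2300, K−S=13.1500, hold=22.2074 ⇒ V=22.2074 continue  boundary S*=-

price = 22.2074
boundary = - - - 76.7495 87.3717 99.4641
tree:
22.2074
30.1732 13.5652
39.5207 20.0520 6.5055
49.6305 28.6076 10.7516 1.8731
58.9613 39.0083 17.3219 3.5866 0.0000
67.1578 49.6305 26.9159 6.8676 0.0000 0.0000
74.3577 58.9613 39.0083 13.1500 0.0000 0.0000 0.0000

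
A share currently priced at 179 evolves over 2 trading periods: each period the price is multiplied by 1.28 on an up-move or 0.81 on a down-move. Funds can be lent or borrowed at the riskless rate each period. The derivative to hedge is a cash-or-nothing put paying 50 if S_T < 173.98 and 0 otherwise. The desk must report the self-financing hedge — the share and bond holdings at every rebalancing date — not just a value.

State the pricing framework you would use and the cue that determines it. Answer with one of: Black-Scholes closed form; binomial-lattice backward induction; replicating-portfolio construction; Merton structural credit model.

framework: replicating-portfolio construction

Key observation: what is demanded is not a single number but the (Δ, B) position at each node of the 1.28/0.81 tree starting at 179; constructing those positions is the replicating-portfolio method.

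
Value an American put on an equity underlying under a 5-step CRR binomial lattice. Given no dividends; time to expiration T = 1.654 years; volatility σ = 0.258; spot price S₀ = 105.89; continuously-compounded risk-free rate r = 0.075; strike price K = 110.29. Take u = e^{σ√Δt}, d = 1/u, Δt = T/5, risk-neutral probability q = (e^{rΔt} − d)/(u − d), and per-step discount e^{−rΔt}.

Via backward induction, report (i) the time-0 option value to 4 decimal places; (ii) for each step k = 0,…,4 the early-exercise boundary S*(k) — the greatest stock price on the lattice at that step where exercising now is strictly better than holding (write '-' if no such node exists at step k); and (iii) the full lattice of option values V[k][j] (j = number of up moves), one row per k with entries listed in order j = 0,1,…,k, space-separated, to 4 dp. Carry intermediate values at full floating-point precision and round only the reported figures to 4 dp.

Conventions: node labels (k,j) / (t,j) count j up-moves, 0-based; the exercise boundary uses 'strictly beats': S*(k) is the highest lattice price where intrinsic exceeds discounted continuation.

Δt=0.33080, u=1.15996, d=0.86210, q=0.54730, disc=e^(-rΔt)=0.97550
k=5 terminal: V=max(K-S,0) → 59.8666 42.4445 19.0027 0.0000 0.0000 0.0000
k=4: j=0 S=58.4893 intr=51.8007 cont=49.0981 V=51.8007[EX]; j=1 S=78.6984 intr=31.5916 cont=28.8890 V=31.5916[EX]; j=2 S=105.8900 intr=4.4000 cont=8.3916 V=8.3916[hold]; j=3 S=142.4768 intr=0.0000 cont=0.0000 V=0.0000[hold]; j=4 S=191.7050 intr=0.0000 cont=0.0000 V=0.0000[hold]  S*(4)=78.6984
k=3: j=0 S=67.8455 intr=42.4445 cont=39.7419 V=42.4445[EX]; j=1 S=91.2873 intr=19.0027 cont=18.4312 V=19.0027[EX]; j=2 S=122.8286 intr=0.0000 cont=3.7058 V=3.7058[hold]; j=3 S=165.2680 intr=0.0000 cont=0.0000 V=0.0000[hold]  S*(3)=91.2873
k=2: j=0 S=78.6984 intr=31.5916 cont=28.8890 V=31.5916[EX]; j=1 S=105.8900 intr=4.4000 cont=10.3701 V=10.3701[hold]; j=2 S=142.4768 intr=0.0000 cont=1.6365 V=1.6365[hold]  S*(2)=78.6984
k=1: j=0 S=91.2873 intr=19.0027 cont=19.4875 V=19.4875[hold]; j=1 S=122.8286 intr=0.0000 cont=5.4532 V=5.4532[hold]  S*(1)=-
k=0: j=0 S=105.8900 intr=4.4000 cont=11.5171 V=11.5171[hold]  S*(0)=-

price = 11.5171
boundary = - - 78.6984 91.2873 78.6984
tree:
11.5171
19.4875 5.4532
31.5916 10.3701 1.6365
42.4445 19.0027 3.7058 0.0000
51.8007 31.5916 8.3916 0.0000 0.0000
59.8666 42.4445 19.0027 0.0000 0.0000 0.0000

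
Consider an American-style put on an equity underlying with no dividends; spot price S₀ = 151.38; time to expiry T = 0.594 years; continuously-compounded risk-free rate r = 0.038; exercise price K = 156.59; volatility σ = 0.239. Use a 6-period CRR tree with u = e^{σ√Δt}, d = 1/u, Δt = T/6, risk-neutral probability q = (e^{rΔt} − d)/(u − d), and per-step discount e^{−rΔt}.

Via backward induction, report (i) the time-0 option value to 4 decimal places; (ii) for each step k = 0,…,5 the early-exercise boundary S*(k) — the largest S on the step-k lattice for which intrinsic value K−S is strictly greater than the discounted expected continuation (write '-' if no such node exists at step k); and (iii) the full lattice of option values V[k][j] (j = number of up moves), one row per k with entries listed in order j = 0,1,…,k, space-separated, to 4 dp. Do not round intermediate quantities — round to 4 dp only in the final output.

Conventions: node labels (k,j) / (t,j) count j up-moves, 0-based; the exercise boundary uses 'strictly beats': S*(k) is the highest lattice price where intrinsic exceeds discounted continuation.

price = 12.7378
boundary = - - - 120.8070 130.2420 140.4138
tree:
12.7378
18.7227 6.9955
26.4910 11.2854 2.8636
35.7830 17.6256 5.1857 0.6201
44.5344 26.3480 9.2496 1.2606 0.0000
52.6519 35.7830 16.1762 2.5628 0.0000 0.0000
60.1814 44.5344 26.3480 5.2100 0.0000 0.0000 0.0000

Δt=0.09900  u=1.07810  d=0.92756  q=0.50625  discount=0.99625
step 6 (expiry): payoffs max(K−S,0) = 60.1814 44.5344 26.3480 5.2100 0.0000 0.0000 0.0000
step 5: (k=5,j=0): S=103.9381, K−S=52.6519, hold=52.0639 ⇒ V=52.6519 exercise | (k=5,j=1): S=120.8070, K−S=35.7830, hold=35.1950 ⇒ V=35.7830 exercise | (k=5,j=2): S=140.4138, K−S=16.1762, hold=15.5882 ⇒ V=16.1762 exercise | (k=5,j=3): S=163.2027, K−S=0.0000, hold=2.5628 ⇒ V=2.5628 continue | (k=5,j=4): S=189.6902, K−S=0.0000, hold=0.0000 ⇒ V=0.0000 continue | (k=5,j=5): S=220.4765, K−S=0.0000, hold=0.0000 ⇒ V=0.0000 continue  boundary S*=140.4138
step 4: (k=4,j=0): S=112.0556, K−S=44.5344, hold=43.9465 ⇒ V=44.5344 exercise | (k=4,j=1): S=130.2420, K−S=26.3480, hold=25.7600 ⇒ V=26.3480 exercise | (k=4,j=2): S=151.3800, K−S=5.2100, hold=9.2496 ⇒ V=9.2496 continue | (k=4,j=3): S=175.9487, K−S=0.0000, hold=1.2606 ⇒ V=1.2606 continue | (k=4,j=4): S=204.5048, K−S=0.0000, hold=0.0000 ⇒ V=0.0000 continue  boundary S*=130.2420
step 3: (k=3,j=0): S=120.8070, K−S=35.7830, hold=35.1950 ⇒ V=35.7830 exercise | (k=3,j=1): S=140.4138, K−S=16.1762, hold=17.6256 ⇒ V=17.6256 continue | (k=3,j=2): S=163.2027, K−S=0.0000, hold=5.1857 ⇒ V=5.1857 continue | (k=3,j=3): S=189.6902, K−S=0.0000, hold=0.6201 ⇒ V=0.6201 continue  boundary S*=120.8070
step 2: (k=2,j=0): S=130.2420, K−S=26.3480, hold=26.4910 ⇒ V=26.4910 continue | (k=2,j=1): S=151.3800, K−S=5.2100, hold=11.2854 ⇒ V=11.2854 continue | (k=2,j=2): S=175.9487, K−S=0.0000, hold=2.8636 ⇒ V=2.8636 continue  boundary S*=-
step 1: (k=1,j=0): S=140.4138, K−S=16.1762, hold=18.7227 ⇒ V=18.7227 continue | (k=1,j=1): S=163.2027, K−S=0.0000, hold=6.9955 ⇒ V=6.9955 continue  boundary S*=-
step 0: (k=0,j=0): S=151.3800, K−S=5.2100, hold=12.7378 ⇒ V=12.7378 continue  boundary S*=-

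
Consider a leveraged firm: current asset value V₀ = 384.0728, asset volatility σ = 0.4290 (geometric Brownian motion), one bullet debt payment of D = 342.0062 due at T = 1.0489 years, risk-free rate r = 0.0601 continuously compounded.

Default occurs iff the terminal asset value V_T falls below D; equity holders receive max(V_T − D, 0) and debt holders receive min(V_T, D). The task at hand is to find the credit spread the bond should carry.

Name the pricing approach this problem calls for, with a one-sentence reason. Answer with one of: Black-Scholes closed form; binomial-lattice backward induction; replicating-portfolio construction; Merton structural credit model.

framework: Merton structural credit model

Key observation: assets follow a GBM and default happens iff V_T < 342.0062; valuing claims on that split (equity as a call, risky debt as the residual) is the structural model's definition.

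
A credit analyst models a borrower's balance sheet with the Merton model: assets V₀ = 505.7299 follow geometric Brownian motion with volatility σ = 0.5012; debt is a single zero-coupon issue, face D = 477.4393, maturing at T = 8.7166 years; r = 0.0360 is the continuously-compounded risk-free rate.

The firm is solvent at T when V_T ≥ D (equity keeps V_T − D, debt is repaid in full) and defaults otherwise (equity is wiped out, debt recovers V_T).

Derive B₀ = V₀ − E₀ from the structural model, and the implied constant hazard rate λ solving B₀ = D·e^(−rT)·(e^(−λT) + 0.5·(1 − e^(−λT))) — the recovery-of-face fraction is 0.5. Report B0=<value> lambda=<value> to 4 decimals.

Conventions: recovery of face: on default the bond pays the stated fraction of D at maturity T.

With assets at 505.7299 and a single debt payment of 477.4393 at 8.7166 years:
d₁ = [ln(V₀/D) + (r + σ²/2)T] / (σ√T)
   = [ln(505.7299/477.4393) + (0.0360 + 0.5·0.5012²)·8.7166] / (0.5012·√8.7166)
   = [0.057566 + 1.408609] / 1.479737 = 0.990834
d₂ = d₁ − σ√T = 0.990834 − 1.479737 = -0.488903
N(d₁) = 0.839117,  N(d₂) = 0.312455,  e^(−rT) = 0.730667
E₀ = V₀·N(d₁) − D·e^(−rT)·N(d₂)
   = 505.7299·0.839117 − 477.4393·0.730667·0.312455 = 315.366722
B₀ = V₀ − E₀ = 505.7299 − 315.366722 = 190.363178
e^(−λT) = (B₀·e^(rT)/D − 0.5)/(1 − 0.5) = (190.3632·1.368613/477.4393 − 0.5)/0.5 = 0.09137850
λ = −ln(0.09137850)/8.7166 = 0.274504

B0=190.3632 lambda=0.2745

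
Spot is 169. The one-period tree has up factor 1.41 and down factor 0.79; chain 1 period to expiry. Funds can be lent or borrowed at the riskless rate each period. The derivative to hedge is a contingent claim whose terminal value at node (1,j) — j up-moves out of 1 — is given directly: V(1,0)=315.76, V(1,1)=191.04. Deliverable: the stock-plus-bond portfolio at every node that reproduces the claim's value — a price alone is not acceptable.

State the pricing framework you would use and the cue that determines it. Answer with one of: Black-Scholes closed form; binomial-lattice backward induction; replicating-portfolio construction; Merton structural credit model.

Key observation: the deliverable is the dynamic trading strategy on the 1-step tree (spot 169, moves 1.41 and 0.79), so the valuation must go through the node-by-node replicating-portfolio solve.

framework: replicating-portfolio construction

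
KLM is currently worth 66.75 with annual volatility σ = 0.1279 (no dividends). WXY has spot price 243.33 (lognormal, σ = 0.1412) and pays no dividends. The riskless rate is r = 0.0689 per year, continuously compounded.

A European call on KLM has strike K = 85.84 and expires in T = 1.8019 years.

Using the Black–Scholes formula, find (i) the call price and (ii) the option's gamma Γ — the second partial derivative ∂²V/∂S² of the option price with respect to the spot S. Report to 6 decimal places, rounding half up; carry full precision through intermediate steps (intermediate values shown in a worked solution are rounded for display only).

σ√T = 0.1279·√1.8019 = 0.171686
d₁ = (ln(S/K) + (r+σ²/2)T) / (σ√T) = (ln(66.75/85.84) + (0.0689+0.1279²/2)·1.8019) / 0.171686 = (-0.251531 + 0.138889) / 0.171686 = -0.656090
d₂ = d₁ − σ√T = -0.656090 − 0.171686 = -0.827777
e^{−rT} = 0.883247
N(d₁) = 0.255883,  N(d₂) = 0.203898
Call price V = S·N(d₁) − K·e^{−rT}·N(d₂) = 17.080191 − 15.459151 = 1.621039
φ(d₁) = (1/√(2π))·e^{−d₁²/2} = 0.321690
Γ = φ(d₁) / (S·σ·√T) = 0.028071

price = 1.621039
Γ = 0.028071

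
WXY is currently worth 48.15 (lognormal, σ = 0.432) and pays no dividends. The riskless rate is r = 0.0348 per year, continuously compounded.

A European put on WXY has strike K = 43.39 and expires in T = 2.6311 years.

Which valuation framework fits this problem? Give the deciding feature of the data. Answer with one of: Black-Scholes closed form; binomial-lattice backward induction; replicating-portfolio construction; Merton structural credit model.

framework: Black-Scholes closed form

Key observation: the instrument is a plain European put (strike 43.39) on a lognormal asset; the exact continuous-time formula applies directly.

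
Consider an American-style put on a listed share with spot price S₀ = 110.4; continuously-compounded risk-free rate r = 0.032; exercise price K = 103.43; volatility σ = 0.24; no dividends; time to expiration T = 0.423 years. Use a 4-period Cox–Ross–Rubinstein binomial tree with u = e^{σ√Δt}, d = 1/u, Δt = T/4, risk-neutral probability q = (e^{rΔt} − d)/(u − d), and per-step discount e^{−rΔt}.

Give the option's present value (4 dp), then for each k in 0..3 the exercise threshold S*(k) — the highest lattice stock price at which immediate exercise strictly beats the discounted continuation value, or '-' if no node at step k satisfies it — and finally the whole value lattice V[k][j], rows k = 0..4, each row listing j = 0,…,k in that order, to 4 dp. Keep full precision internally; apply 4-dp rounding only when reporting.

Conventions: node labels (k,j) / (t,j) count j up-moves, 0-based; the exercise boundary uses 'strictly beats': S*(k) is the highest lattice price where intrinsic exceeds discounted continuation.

params: Δt=0.10575 u=1.08117 d=0.92492 q=0.50219 e^(-rΔt)=0.99662
t_4 payoffs: 22.6342 8.9850 0.0000 0.0000 0.0000
t_3: node(3,0) S=87.3543 payoff=16.0757 vs cont=15.7263 → 16.0757 [stop]  node(3,1) S=102.1114 payoff=1.3186 vs cont=4.4577 → 4.4577 [wait]  node(3,2) S=119.3614 payoff=0.0000 vs cont=0.0000 → 0.0000 [wait]  node(3,3) S=139.5257 payoff=0.0000 vs cont=0.0000 → 0.0000 [wait]  ⇒ S*(3)=87.3543
t_2: node(2,0) S=94.4450 payoff=8.9850 vs cont=10.2066 → 10.2066 [wait]  node(2,1) S=110.4000 payoff=0.0000 vs cont=2.2116 → 2.2116 [wait]  node(2,2) S=129.0503 payoff=0.0000 vs cont=0.0000 → 0.0000 [wait]  ⇒ S*(2)=-
t_1: node(1,0) S=102.1114 payoff=1.3186 vs cont=6.1707 → 6.1707 [wait]  node(1,1) S=119.3614 payoff=0.0000 vs cont=1.0972 → 1.0972 [wait]  ⇒ S*(1)=-
t_0: node(0,0) S=110.4000 payoff=0.0000 vs cont=3.6106 → 3.6106 [wait]  ⇒ S*(0)=-

price = 3.6106
boundary = - - - 87.3543
tree:
3.6106
6.1707 1.0972
10.2066 2.2116 0.0000
16.0757 4.4577 0.0000 0.0000
22.6342 8.9850 0.0000 0.0000 0.0000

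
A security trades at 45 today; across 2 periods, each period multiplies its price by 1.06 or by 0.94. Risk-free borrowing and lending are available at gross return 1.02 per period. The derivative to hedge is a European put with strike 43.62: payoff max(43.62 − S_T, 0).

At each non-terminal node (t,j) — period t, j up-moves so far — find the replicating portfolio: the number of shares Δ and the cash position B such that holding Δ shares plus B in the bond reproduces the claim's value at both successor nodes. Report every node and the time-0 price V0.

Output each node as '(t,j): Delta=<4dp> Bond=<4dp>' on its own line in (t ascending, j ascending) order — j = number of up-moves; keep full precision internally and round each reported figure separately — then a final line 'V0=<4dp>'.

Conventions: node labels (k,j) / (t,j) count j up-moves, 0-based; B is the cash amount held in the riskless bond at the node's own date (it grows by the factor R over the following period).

(0,0): Delta=-0.2335 Bond=10.9186
(1,0): Delta=-0.7600 Bond=33.4108
(1,1): Delta=0.0000 Bond=0.0000
V0=0.4120

The replicating-portfolio and risk-neutral prices coincide; use p* = (1.02−0.94)/(1.06−0.94) = 0.6667 for the latter.
At maturity the claim pays: V(2,0)=3.8580, V(2,1)=0.0000, V(2,2)=0.0000
Node (1,0) S=42.3000: V=(p*·0.0000+(1−p*)·3.8580)/1.02=1.2608; Δ=(0.0000−3.8580)/(44.8380−39.7620)=-0.7600; B=V−Δ·S=33.4108
Node (1,1) S=47.7000: V=(p*·0.0000+(1−p*)·0.0000)/1.02=0.0000; Δ=(0.0000−0.0000)/(50.5620−44.8380)=0.0000; B=V−Δ·S=0.0000
Node (0,0) S=45.0000: V=(p*·0.0000+(1−p*)·1.2608)/1.02=0.4120; Δ=(0.0000−1.2608)/(47.7000−42.3000)=-0.2335; B=V−Δ·S=10.9186
Verification: the root portfolio costs Δ(0,0)·S0 + B(0,0) = 0.4120, matching V0.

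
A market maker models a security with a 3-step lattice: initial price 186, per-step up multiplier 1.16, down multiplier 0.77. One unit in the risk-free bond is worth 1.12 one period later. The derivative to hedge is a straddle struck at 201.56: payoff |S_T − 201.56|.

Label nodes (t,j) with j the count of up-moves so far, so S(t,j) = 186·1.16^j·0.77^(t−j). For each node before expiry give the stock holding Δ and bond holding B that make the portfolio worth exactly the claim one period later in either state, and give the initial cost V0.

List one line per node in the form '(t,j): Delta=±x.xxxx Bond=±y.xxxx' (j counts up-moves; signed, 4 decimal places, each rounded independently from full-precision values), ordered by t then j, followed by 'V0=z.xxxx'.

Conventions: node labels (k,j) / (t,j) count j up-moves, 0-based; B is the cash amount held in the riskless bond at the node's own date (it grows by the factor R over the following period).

No-arbitrage ⇒ martingale measure with p* = (R−d)/(u−d) = 0.8974.
Payoffs at expiry: V(3,0)=116.6449, V(3,1)=73.6359, V(3,2)=8.8432, V(3,3)=88.7667
(2,0): S=110.2794. Δ = (V_up−V_dn)/(S_up−S_dn) = (73.6359−116.6449)/(127.9241−84.9151) = -1.0000. V = [p*·73.6359 + (1−p*)·116.6449]/1.12 = 69.6849. B = V − Δ·S = 179.9643.
(2,1): S=166.1352. Δ = (V_up−V_dn)/(S_up−S_dn) = (8.8432−73.6359)/(192.7168−127.9241) = -1.0000. V = [p*·8.8432 + (1−p*)·73.6359]/1.12 = 13.8291. B = V − Δ·S = 179.9643.
(2,2): S=250.2816. Δ = (V_up−V_dn)/(S_up−S_dn) = (88.7667−8.8432)/(290.3267−192.7168) = 0.8188. V = [p*·88.7667 + (1−p*)·8.8432]/1.12 = 71.9369. B = V − Δ·S = -132.9951.
(1,0): S=143.2200. Δ = (V_up−V_dn)/(S_up−S_dn) = (13.8291−69.6849)/(166.1352−110.2794) = -1.0000. V = [p*·13.8291 + (1−p*)·69.6849]/1.12 = 17.4624. B = V − Δ·S = 160.6824.
(1,1): S=215.7600. Δ = (V_up−V_dn)/(S_up−S_dn) = (71.9369−13.8291)/(250.2816−166.1352) = 0.6906. V = [p*·71.9369 + (1−p*)·13.8291]/1.12 = 58.9082. B = V − Δ·S = -90.0863.
(0,0): S=186.0000. Δ = (V_up−V_dn)/(S_up−S_dn) = (58.9082−17.4624)/(215.7600−143.2200) = 0.5714. V = [p*·58.9082 + (1−p*)·17.4624]/1.12 = 48.8012. B = V − Δ·S = -57.4700.
Check: Δ(0,0)·S0 + B(0,0) = 48.8012 = V0.

(0,0): Delta=0.5714 Bond=-57.4700
(1,0): Delta=-1.0000 Bond=160.6824
(1,1): Delta=0.6906 Bond=-90.0863
(2,0): Delta=-1.0000 Bond=179.9643
(2,1): Delta=-1.0000 Bond=179.9643
(2,2): Delta=0.8188 Bond=-132.9951
V0=48.8012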